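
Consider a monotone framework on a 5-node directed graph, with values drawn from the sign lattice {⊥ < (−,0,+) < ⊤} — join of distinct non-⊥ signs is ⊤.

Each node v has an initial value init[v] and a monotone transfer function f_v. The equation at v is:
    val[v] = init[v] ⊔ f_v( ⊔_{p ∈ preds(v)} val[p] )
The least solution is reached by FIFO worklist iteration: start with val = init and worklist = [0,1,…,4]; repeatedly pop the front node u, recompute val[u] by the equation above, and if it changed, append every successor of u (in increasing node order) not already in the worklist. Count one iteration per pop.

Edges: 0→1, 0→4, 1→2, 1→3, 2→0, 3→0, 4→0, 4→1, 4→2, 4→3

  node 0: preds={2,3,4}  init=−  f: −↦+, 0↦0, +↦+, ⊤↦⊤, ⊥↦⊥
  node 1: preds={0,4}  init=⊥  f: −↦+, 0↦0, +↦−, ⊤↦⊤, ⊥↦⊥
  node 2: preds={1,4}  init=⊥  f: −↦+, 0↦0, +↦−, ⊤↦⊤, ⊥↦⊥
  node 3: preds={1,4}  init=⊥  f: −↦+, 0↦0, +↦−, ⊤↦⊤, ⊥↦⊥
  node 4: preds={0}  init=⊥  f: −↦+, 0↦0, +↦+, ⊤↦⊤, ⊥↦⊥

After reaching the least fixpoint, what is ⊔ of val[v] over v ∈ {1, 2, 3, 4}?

Iteration log — 14 steps:
  step 1. node 0  ⊔preds=⊥  new=−  stable
  step 2. node 1  ⊔preds=−  new=+  old=⊥  +wl: 
  step 3. node 2  ⊔preds=+  new=−  old=⊥  +wl: 0
  step 4. node 3  ⊔preds=+  new=−  old=⊥  +wl: 
  step 5. node 4  ⊔preds=−  new=+  old=⊥  +wl: 1,2,3
  step 6. node 0  ⊔preds=⊤  new=⊤  old=−  +wl: 4
  step 7. node 1  ⊔preds=⊤  new=⊤  old=+  +wl: 
  step 8. node 2  ⊔preds=⊤  new=⊤  old=−  +wl: 0
  step 9. node 3  ⊔preds=⊤  new=⊤  old=−  +wl: 
  step 10. node 4  ⊔preds=⊤  new=⊤  old=+  +wl: 1,2,3
  step 11. node 0  ⊔preds=⊤  new=⊤  stable
  step 12. node 1  ⊔preds=⊤  new=⊤  stable
  step 13. node 2  ⊔preds=⊤  new=⊤  stable
  step 14. node 3  ⊔preds=⊤  new=⊤  stable

Least fixpoint reached:
  node 0: ⊤
  node 1: ⊤
  node 2: ⊤
  node 3: ⊤
  node 4: ⊤

⊤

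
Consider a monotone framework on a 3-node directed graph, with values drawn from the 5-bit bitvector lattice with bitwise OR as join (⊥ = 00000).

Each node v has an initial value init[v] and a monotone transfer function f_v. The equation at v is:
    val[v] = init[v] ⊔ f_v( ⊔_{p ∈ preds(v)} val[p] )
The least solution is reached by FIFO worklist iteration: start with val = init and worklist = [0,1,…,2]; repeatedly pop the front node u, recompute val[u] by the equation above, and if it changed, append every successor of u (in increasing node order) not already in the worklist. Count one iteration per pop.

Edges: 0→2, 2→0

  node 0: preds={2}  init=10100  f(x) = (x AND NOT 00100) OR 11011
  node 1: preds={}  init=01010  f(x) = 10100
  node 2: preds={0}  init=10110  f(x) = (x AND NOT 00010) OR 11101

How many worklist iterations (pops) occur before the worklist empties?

Worklist (4 pops):
  #1 pop 0: in=10110 → 11111 (was 10100); enqueue []
  #2 pop 1: in=00000 → 11110 (was 01010); enqueue []
  #3 pop 2: in=11111 → 11111 (was 10110); enqueue [0]
  #4 pop 0: in=11111 → 11111 (no change)

Fixpoint:
  val[0] = 11111
  val[1] = 11110
  val[2] = 11111

4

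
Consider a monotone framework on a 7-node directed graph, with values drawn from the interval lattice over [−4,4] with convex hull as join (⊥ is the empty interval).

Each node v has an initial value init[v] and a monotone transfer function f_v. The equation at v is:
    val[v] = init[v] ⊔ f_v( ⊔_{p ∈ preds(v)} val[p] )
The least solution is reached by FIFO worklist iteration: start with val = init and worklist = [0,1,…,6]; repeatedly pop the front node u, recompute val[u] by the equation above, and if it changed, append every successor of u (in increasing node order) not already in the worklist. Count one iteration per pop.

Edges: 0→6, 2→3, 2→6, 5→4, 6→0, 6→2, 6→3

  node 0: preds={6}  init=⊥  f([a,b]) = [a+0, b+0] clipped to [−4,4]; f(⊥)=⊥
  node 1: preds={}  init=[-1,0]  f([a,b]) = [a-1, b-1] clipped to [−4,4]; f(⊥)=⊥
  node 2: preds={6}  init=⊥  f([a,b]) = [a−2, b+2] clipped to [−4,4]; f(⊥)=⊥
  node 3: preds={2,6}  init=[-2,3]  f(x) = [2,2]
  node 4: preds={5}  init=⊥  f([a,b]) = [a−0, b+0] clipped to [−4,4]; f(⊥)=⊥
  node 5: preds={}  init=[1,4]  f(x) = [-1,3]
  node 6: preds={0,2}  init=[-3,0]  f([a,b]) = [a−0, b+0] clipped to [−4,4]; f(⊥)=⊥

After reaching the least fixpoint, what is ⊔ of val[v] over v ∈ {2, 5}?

[-4,4]

Trace (16 dequeues):
  [1] u=0 | in [-3,0] | out [-3,0] | prev ⊥ | push {}
  [2] u=1 | in ⊥ | out [-1,0] | ==
  [3] u=2 | in [-3,0] | out [-4,2] | prev ⊥ | push {}
  [4] u=3 | in [-4,2] | out [-2,3] | ==
  [5] u=4 | in [1,4] | out [1,4] | prev ⊥ | push {}
  [6] u=5 | in ⊥ | out [-1,4] | prev [1,4] | push {4}
  [7] u=6 | in [-4,2] | out [-4,2] | prev [-3,0] | push {0,2,3}
  [8] u=4 | in [-1,4] | out [-1,4] | prev [1,4] | push {}
  [9] u=0 | in [-4,2] | out [-4,2] | prev [-3,0] | push {6}
  [10] u=2 | in [-4,2] | out [-4,4] | prev [-4,2] | push {}
  [11] u=3 | in [-4,4] | out [-2,3] | ==
  [12] u=6 | in [-4,4] | out [-4,4] | prev [-4,2] | push {0,2,3}
  [13] u=0 | in [-4,4] | out [-4,4] | prev [-4,2] | push {6}
  [14] u=2 | in [-4,4] | out [-4,4] | ==
  [15] u=3 | in [-4,4] | out [-2,3] | ==
  [16] u=6 | in [-4,4] | out [-4,4] | ==

Converged values:
  [0] [-4,4]
  [1] [-1,0]
  [2] [-4,4]
  [3] [-2,3]
  [4] [-1,4]
  [5] [-1,4]
  [6] [-4,4]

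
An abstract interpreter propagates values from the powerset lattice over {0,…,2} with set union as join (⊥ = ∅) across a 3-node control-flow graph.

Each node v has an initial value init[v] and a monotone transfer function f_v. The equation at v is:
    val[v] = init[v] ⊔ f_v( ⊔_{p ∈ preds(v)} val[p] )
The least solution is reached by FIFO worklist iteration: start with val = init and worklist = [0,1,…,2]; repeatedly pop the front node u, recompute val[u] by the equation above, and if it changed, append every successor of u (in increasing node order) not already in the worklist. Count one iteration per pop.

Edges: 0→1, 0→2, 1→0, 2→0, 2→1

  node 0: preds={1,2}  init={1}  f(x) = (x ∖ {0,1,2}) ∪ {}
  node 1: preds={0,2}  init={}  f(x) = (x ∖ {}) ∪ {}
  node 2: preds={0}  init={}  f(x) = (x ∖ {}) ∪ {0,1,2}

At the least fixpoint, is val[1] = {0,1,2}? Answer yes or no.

Worklist (6 pops):
  #1 pop 0: in={} → {1} (no change)
  #2 pop 1: in={1} → {1} (was {}); enqueue [0]
  #3 pop 2: in={1} → {0,1,2} (was {}); enqueue [1]
  #4 pop 0: in={0,1,2} → {1} (no change)
  #5 pop 1: in={0,1,2} → {0,1,2} (was {1}); enqueue [0]
  #6 pop 0: in={0,1,2} → {1} (no change)

Fixpoint:
  val[0] = {1}
  val[1] = {0,1,2}
  val[2] = {0,1,2}

yes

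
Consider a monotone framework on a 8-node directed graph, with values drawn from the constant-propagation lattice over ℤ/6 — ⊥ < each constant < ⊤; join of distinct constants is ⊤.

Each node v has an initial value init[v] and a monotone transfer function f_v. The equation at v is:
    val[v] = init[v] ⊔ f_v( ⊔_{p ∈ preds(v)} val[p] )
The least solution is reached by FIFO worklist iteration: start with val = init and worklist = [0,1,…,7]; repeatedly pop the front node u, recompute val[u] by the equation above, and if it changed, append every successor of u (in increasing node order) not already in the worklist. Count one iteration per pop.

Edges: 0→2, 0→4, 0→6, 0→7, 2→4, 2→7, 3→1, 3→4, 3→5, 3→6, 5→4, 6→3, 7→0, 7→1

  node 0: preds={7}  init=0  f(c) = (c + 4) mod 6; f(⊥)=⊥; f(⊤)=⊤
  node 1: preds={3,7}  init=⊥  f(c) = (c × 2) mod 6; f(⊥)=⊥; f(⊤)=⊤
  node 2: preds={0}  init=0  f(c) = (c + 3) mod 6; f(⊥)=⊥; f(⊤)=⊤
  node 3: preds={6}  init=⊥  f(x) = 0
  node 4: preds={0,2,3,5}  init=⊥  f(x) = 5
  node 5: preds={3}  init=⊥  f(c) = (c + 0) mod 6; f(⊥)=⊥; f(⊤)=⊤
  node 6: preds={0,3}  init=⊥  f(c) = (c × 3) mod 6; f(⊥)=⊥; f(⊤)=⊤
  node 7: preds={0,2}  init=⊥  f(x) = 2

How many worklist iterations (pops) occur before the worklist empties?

Worklist (12 pops):
  #1 pop 0: in=⊥ → 0 (no change)
  #2 pop 1: in=⊥ → ⊥ (no change)
  #3 pop 2: in=0 → ⊤ (was 0); enqueue []
  #4 pop 3: in=⊥ → 0 (was ⊥); enqueue [1]
  #5 pop 4: in=⊤ → 5 (was ⊥); enqueue []
  #6 pop 5: in=0 → 0 (was ⊥); enqueue [4]
  #7 pop 6: in=0 → 0 (was ⊥); enqueue [3]
  #8 pop 7: in=⊤ → 2 (was ⊥); enqueue [0]
  #9 pop 1: in=⊤ → ⊤ (was ⊥); enqueue []
  #10 pop 4: in=⊤ → 5 (no change)
  #11 pop 3: in=0 → 0 (no change)
  #12 pop 0: in=2 → 0 (no change)

Fixpoint:
  val[0] = 0
  val[1] = ⊤
  val[2] = ⊤
  val[3] = 0
  val[4] = 5
  val[5] = 0
  val[6] = 0
  val[7] = 2

12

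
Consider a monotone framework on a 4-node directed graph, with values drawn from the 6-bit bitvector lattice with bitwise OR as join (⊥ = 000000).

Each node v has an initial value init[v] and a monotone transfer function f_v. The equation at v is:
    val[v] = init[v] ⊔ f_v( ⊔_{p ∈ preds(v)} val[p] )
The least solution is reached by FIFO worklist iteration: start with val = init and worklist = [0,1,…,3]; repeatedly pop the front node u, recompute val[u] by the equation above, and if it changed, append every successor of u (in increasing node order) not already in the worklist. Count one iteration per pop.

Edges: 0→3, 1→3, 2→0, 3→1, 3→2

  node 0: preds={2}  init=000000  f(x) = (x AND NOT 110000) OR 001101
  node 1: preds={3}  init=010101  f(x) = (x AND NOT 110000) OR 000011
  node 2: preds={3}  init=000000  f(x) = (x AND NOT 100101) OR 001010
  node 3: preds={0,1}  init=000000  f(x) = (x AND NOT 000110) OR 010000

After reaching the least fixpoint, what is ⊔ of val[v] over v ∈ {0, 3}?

Trace (9 dequeues):
  [1] u=0 | in 000000 | out 001101 | prev 000000 | push {}
  [2] u=1 | in 000000 | out 010111 | prev 010101 | push {}
  [3] u=2 | in 000000 | out 001010 | prev 000000 | push {0}
  [4] u=3 | in 011111 | out 011001 | prev 000000 | push {1,2}
  [5] u=0 | in 001010 | out 001111 | prev 001101 | push {3}
  [6] u=1 | in 011001 | out 011111 | prev 010111 | push {}
  [7] u=2 | in 011001 | out 011010 | prev 001010 | push {0}
  [8] u=3 | in 011111 | out 011001 | ==
  [9] u=0 | in 011010 | out 001111 | ==

Converged values:
  [0] 001111
  [1] 011111
  [2] 011010
  [3] 011001

011111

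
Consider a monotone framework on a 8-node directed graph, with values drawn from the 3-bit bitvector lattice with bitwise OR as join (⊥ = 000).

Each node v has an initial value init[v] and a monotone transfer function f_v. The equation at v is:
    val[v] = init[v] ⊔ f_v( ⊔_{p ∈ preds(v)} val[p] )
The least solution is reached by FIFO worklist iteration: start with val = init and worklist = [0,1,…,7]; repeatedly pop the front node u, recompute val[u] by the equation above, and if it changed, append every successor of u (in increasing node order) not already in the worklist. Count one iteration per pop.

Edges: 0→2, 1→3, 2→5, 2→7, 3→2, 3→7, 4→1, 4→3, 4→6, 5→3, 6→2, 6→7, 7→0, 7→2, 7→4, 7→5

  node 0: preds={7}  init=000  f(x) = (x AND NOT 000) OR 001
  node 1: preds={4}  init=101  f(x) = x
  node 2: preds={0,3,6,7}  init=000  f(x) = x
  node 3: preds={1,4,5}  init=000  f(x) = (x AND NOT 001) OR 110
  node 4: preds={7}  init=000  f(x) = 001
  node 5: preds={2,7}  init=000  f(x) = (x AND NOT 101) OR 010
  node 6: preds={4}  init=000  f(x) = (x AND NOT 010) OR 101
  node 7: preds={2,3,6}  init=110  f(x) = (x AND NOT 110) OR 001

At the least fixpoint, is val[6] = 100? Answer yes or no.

no

Trace (14 dequeues):
  [1] u=0 | in 110 | out 111 | prev 000 | push {}
  [2] u=1 | in 000 | out 101 | ==
  [3] u=2 | in 111 | out 111 | prev 000 | push {}
  [4] u=3 | in 101 | out 110 | prev 000 | push {2}
  [5] u=4 | in 110 | out 001 | prev 000 | push {1,3}
  [6] u=5 | in 111 | out 010 | prev 000 | push {}
  [7] u=6 | in 001 | out 101 | prev 000 | push {}
  [8] u=7 | in 111 | out 111 | prev 110 | push {0,4,5}
  [9] u=2 | in 111 | out 111 | ==
  [10] u=1 | in 001 | out 101 | ==
  [11] u=3 | in 111 | out 110 | ==
  [12] u=0 | in 111 | out 111 | ==
  [13] u=4 | in 111 | out 001 | ==
  [14] u=5 | in 111 | out 010 | ==

Converged values:
  [0] 111
  [1] 101
  [2] 111
  [3] 110
  [4] 001
  [5] 010
  [6] 101
  [7] 111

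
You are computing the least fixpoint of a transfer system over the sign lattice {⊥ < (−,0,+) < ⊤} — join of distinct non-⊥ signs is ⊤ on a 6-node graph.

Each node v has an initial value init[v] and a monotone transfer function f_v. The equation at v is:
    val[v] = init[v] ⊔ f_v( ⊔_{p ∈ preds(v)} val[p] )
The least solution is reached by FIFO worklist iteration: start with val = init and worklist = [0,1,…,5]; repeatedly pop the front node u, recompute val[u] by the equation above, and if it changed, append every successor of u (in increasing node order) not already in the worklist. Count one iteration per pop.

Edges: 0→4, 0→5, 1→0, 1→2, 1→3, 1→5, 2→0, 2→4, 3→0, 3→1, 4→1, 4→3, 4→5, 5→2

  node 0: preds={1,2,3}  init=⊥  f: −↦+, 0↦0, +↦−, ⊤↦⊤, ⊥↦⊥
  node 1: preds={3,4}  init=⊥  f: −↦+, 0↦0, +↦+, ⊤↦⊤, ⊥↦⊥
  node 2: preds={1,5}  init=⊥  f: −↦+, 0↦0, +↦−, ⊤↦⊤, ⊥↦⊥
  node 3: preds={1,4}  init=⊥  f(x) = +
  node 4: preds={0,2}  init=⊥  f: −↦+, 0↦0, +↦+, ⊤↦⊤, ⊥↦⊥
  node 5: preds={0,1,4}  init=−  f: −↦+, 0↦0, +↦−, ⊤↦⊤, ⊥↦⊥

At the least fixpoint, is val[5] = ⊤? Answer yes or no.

Trace (19 dequeues):
  [1] u=0 | in ⊥ | out ⊥ | ==
  [2] u=1 | in ⊥ | out ⊥ | ==
  [3] u=2 | in − | out + | prev ⊥ | push {0}
  [4] u=3 | in ⊥ | out + | prev ⊥ | push {1}
  [5] u=4 | in + | out + | prev ⊥ | push {3}
  [6] u=5 | in + | out − | ==
  [7] u=0 | in + | out − | prev ⊥ | push {4,5}
  [8] u=1 | in + | out + | prev ⊥ | push {0,2}
  [9] u=3 | in + | out + | ==
  [10] u=4 | in ⊤ | out ⊤ | prev + | push {1,3}
  [11] u=5 | in ⊤ | out ⊤ | prev − | push {}
  [12] u=0 | in + | out − | ==
  [13] u=2 | in ⊤ | out ⊤ | prev + | push {0,4}
  [14] u=1 | in ⊤ | out ⊤ | prev + | push {2,5}
  [15] u=3 | in ⊤ | out + | ==
  [16] u=0 | in ⊤ | out ⊤ | prev − | push {}
  [17] u=4 | in ⊤ | out ⊤ | ==
  [18] u=2 | in ⊤ | out ⊤ | ==
  [19] u=5 | in ⊤ | out ⊤ | ==

Converged values:
  [0] ⊤
  [1] ⊤
  [2] ⊤
  [3] +
  [4] ⊤
  [5] ⊤

yes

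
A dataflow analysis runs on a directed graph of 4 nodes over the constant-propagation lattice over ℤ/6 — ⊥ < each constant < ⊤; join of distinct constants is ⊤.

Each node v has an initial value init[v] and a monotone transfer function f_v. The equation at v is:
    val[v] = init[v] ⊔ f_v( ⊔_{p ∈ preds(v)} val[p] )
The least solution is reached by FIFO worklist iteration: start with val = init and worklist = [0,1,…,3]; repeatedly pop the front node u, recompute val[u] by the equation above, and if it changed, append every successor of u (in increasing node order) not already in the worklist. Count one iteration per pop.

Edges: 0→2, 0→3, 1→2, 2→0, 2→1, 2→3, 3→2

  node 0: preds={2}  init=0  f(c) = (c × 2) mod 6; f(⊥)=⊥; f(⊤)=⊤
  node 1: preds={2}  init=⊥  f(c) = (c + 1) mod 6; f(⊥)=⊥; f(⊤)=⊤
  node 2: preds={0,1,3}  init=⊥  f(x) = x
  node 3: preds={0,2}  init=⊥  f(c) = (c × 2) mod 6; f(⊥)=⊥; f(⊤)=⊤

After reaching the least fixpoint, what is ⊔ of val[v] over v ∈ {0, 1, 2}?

⊤

Trace (11 dequeues):
  [1] u=0 | in ⊥ | out 0 | ==
  [2] u=1 | in ⊥ | out ⊥ | ==
  [3] u=2 | in 0 | out 0 | prev ⊥ | push {0,1}
  [4] u=3 | in 0 | out 0 | prev ⊥ | push {2}
  [5] u=0 | in 0 | out 0 | ==
  [6] u=1 | in 0 | out 1 | prev ⊥ | push {}
  [7] u=2 | in ⊤ | out ⊤ | prev 0 | push {0,1,3}
  [8] u=0 | in ⊤ | out ⊤ | prev 0 | push {2}
  [9] u=1 | in ⊤ | out ⊤ | prev 1 | push {}
  [10] u=3 | in ⊤ | out ⊤ | prev 0 | push {}
  [11] u=2 | in ⊤ | out ⊤ | ==

Converged values:
  [0] ⊤
  [1] ⊤
  [2] ⊤
  [3] ⊤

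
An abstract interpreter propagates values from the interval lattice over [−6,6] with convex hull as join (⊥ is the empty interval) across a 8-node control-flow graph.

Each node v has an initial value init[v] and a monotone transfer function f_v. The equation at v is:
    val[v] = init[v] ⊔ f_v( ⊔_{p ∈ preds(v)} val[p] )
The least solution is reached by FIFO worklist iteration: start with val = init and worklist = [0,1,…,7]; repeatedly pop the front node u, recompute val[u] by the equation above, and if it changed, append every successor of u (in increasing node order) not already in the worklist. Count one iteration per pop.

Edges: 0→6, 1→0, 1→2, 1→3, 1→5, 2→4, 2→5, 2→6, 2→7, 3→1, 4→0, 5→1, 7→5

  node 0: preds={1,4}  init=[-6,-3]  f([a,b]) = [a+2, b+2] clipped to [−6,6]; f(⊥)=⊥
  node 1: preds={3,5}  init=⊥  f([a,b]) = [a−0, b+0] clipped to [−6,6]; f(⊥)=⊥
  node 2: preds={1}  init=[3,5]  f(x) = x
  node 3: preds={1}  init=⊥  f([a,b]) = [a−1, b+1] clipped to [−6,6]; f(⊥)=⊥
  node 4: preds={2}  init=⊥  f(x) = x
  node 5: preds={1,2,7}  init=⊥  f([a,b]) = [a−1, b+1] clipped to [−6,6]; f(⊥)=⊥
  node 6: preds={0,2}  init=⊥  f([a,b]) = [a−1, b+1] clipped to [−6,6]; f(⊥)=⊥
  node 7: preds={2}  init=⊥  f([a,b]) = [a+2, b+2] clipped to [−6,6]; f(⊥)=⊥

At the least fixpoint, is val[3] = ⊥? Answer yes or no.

Worklist (85 pops):
  #1 pop 0: in=⊥ → [-6,-3] (no change)
  #2 pop 1: in=⊥ → ⊥ (no change)
  #3 pop 2: in=⊥ → [3,5] (no change)
  #4 pop 3: in=⊥ → ⊥ (no change)
  #5 pop 4: in=[3,5] → [3,5] (was ⊥); enqueue [0]
  #6 pop 5: in=[3,5] → [2,6] (was ⊥); enqueue [1]
  #7 pop 6: in=[-6,5] → [-6,6] (was ⊥); enqueue []
  #8 pop 7: in=[3,5] → [5,6] (was ⊥); enqueue [5]
  #9 pop 0: in=[3,5] → [-6,6] (was [-6,-3]); enqueue [6]
  #10 pop 1: in=[2,6] → [2,6] (was ⊥); enqueue [0,2,3]
  #11 pop 5: in=[2,6] → [1,6] (was [2,6]); enqueue [1]
  #12 pop 6: in=[-6,6] → [-6,6] (no change)
  #13 pop 0: in=[2,6] → [-6,6] (no change)
  #14 pop 2: in=[2,6] → [2,6] (was [3,5]); enqueue [4,5,6,7]
  #15 pop 3: in=[2,6] → [1,6] (was ⊥); enqueue []
  #16 pop 1: in=[1,6] → [1,6] (was [2,6]); enqueue [0,2,3]
  #17 pop 4: in=[2,6] → [2,6] (was [3,5]); enqueue []
  #18 pop 5: in=[1,6] → [0,6] (was [1,6]); enqueue [1]
  #19 pop 6: in=[-6,6] → [-6,6] (no change)
  #20 pop 7: in=[2,6] → [4,6] (was [5,6]); enqueue [5]
  #21 pop 0: in=[1,6] → [-6,6] (no change)
  #22 pop 2: in=[1,6] → [1,6] (was [2,6]); enqueue [4,6,7]
  #23 pop 3: in=[1,6] → [0,6] (was [1,6]); enqueue []
  #24 pop 1: in=[0,6] → [0,6] (was [1,6]); enqueue [0,2,3]
  #25 pop 5: in=[0,6] → [-1,6] (was [0,6]); enqueue [1]
  #26 pop 4: in=[1,6] → [1,6] (was [2,6]); enqueue []
  #27 pop 6: in=[-6,6] → [-6,6] (no change)
  #28 pop 7: in=[1,6] → [3,6] (was [4,6]); enqueue [5]
  #29 pop 0: in=[0,6] → [-6,6] (no change)
  #30 pop 2: in=[0,6] → [0,6] (was [1,6]); enqueue [4,6,7]
  #31 pop 3: in=[0,6] → [-1,6] (was [0,6]); enqueue []
  #32 pop 1: in=[-1,6] → [-1,6] (was [0,6]); enqueue [0,2,3]
  #33 pop 5: in=[-1,6] → [-2,6] (was [-1,6]); enqueue [1]
  #34 pop 4: in=[0,6] → [0,6] (was [1,6]); enqueue []
  #35 pop 6: in=[-6,6] → [-6,6] (no change)
  #36 pop 7: in=[0,6] → [2,6] (was [3,6]); enqueue [5]
  #37 pop 0: in=[-1,6] → [-6,6] (no change)
  #38 pop 2: in=[-1,6] → [-1,6] (was [0,6]); enqueue [4,6,7]
  #39 pop 3: in=[-1,6] → [-2,6] (was [-1,6]); enqueue []
  #40 pop 1: in=[-2,6] → [-2,6] (was [-1,6]); enqueue [0,2,3]
  #41 pop 5: in=[-2,6] → [-3,6] (was [-2,6]); enqueue [1]
  #42 pop 4: in=[-1,6] → [-1,6] (was [0,6]); enqueue []
  #43 pop 6: in=[-6,6] → [-6,6] (no change)
  #44 pop 7: in=[-1,6] → [1,6] (was [2,6]); enqueue [5]
  #45 pop 0: in=[-2,6] → [-6,6] (no change)
  #46 pop 2: in=[-2,6] → [-2,6] (was [-1,6]); enqueue [4,6,7]
  #47 pop 3: in=[-2,6] → [-3,6] (was [-2,6]); enqueue []
  #48 pop 1: in=[-3,6] → [-3,6] (was [-2,6]); enqueue [0,2,3]
  #49 pop 5: in=[-3,6] → [-4,6] (was [-3,6]); enqueue [1]
  #50 pop 4: in=[-2,6] → [-2,6] (was [-1,6]); enqueue []
  #51 pop 6: in=[-6,6] → [-6,6] (no change)
  #52 pop 7: in=[-2,6] → [0,6] (was [1,6]); enqueue [5]
  #53 pop 0: in=[-3,6] → [-6,6] (no change)
  #54 pop 2: in=[-3,6] → [-3,6] (was [-2,6]); enqueue [4,6,7]
  #55 pop 3: in=[-3,6] → [-4,6] (was [-3,6]); enqueue []
  #56 pop 1: in=[-4,6] → [-4,6] (was [-3,6]); enqueue [0,2,3]
  #57 pop 5: in=[-4,6] → [-5,6] (was [-4,6]); enqueue [1]
  #58 pop 4: in=[-3,6] → [-3,6] (was [-2,6]); enqueue []
  #59 pop 6: in=[-6,6] → [-6,6] (no change)
  #60 pop 7: in=[-3,6] → [-1,6] (was [0,6]); enqueue [5]
  #61 pop 0: in=[-4,6] → [-6,6] (no change)
  #62 pop 2: in=[-4,6] → [-4,6] (was [-3,6]); enqueue [4,6,7]
  #63 pop 3: in=[-4,6] → [-5,6] (was [-4,6]); enqueue []
  #64 pop 1: in=[-5,6] → [-5,6] (was [-4,6]); enqueue [0,2,3]
  #65 pop 5: in=[-5,6] → [-6,6] (was [-5,6]); enqueue [1]
  #66 pop 4: in=[-4,6] → [-4,6] (was [-3,6]); enqueue []
  #67 pop 6: in=[-6,6] → [-6,6] (no change)
  #68 pop 7: in=[-4,6] → [-2,6] (was [-1,6]); enqueue [5]
  #69 pop 0: in=[-5,6] → [-6,6] (no change)
  #70 pop 2: in=[-5,6] → [-5,6] (was [-4,6]); enqueue [4,6,7]
  #71 pop 3: in=[-5,6] → [-6,6] (was [-5,6]); enqueue []
  #72 pop 1: in=[-6,6] → [-6,6] (was [-5,6]); enqueue [0,2,3]
  #73 pop 5: in=[-6,6] → [-6,6] (no change)
  #74 pop 4: in=[-5,6] → [-5,6] (was [-4,6]); enqueue []
  #75 pop 6: in=[-6,6] → [-6,6] (no change)
  #76 pop 7: in=[-5,6] → [-3,6] (was [-2,6]); enqueue [5]
  #77 pop 0: in=[-6,6] → [-6,6] (no change)
  #78 pop 2: in=[-6,6] → [-6,6] (was [-5,6]); enqueue [4,6,7]
  #79 pop 3: in=[-6,6] → [-6,6] (no change)
  #80 pop 5: in=[-6,6] → [-6,6] (no change)
  #81 pop 4: in=[-6,6] → [-6,6] (was [-5,6]); enqueue [0]
  #82 pop 6: in=[-6,6] → [-6,6] (no change)
  #83 pop 7: in=[-6,6] → [-4,6] (was [-3,6]); enqueue [5]
  #84 pop 0: in=[-6,6] → [-6,6] (no change)
  #85 pop 5: in=[-6,6] → [-6,6] (no change)

Fixpoint:
  val[0] = [-6,6]
  val[1] = [-6,6]
  val[2] = [-6,6]
  val[3] = [-6,6]
  val[4] = [-6,6]
  val[5] = [-6,6]
  val[6] = [-6,6]
  val[7] = [-4,6]

no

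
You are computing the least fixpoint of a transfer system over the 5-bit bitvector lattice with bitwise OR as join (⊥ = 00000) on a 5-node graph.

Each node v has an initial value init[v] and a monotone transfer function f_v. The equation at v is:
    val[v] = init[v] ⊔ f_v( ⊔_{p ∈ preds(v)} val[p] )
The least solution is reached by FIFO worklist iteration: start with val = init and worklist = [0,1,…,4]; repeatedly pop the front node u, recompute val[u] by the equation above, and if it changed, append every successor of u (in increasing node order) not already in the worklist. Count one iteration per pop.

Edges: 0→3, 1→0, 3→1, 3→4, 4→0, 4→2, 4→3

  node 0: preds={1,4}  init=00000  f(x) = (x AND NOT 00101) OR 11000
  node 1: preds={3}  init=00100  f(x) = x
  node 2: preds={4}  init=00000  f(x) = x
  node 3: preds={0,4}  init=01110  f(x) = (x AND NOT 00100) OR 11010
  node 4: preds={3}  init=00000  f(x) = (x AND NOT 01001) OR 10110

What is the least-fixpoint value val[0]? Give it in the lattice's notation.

11010

Trace (10 dequeues):
  [1] u=0 | in 00100 | out 11000 | prev 00000 | push {}
  [2] u=1 | in 01110 | out 01110 | prev 00100 | push {0}
  [3] u=2 | in 00000 | out 00000 | ==
  [4] u=3 | in 11000 | out 11110 | prev 01110 | push {1}
  [5] u=4 | in 11110 | out 10110 | prev 00000 | push {2,3}
  [6] u=0 | in 11110 | out 11010 | prev 11000 | push {}
  [7] u=1 | in 11110 | out 11110 | prev 01110 | push {0}
  [8] u=2 | in 10110 | out 10110 | prev 00000 | push {}
  [9] u=3 | in 11110 | out 11110 | ==
  [10] u=0 | in 11110 | out 11010 | ==

Converged values:
  [0] 11010
  [1] 11110
  [2] 10110
  [3] 11110
  [4] 10110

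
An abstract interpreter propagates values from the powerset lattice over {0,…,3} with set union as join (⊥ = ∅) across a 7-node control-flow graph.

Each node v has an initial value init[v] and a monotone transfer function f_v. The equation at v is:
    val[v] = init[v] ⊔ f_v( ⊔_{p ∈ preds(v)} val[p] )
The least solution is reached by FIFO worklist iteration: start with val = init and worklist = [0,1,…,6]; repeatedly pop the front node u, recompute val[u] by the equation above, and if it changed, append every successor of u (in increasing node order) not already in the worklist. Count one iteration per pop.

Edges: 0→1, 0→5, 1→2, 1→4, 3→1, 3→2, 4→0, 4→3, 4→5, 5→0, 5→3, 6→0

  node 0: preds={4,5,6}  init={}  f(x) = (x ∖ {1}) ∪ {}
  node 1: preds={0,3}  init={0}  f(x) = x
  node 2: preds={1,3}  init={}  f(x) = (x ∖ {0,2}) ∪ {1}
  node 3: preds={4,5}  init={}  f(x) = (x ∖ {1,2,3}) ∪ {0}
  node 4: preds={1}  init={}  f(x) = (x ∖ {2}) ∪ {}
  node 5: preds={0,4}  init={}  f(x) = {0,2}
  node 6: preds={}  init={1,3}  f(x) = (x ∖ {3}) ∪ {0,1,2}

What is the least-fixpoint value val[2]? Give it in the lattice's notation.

{1,3}

Iteration log — 15 steps:
  step 1. node 0  ⊔preds={1,3}  new={3}  old={}  +wl: 
  step 2. node 1  ⊔preds={3}  new={0,3}  old={0}  +wl: 
  step 3. node 2  ⊔preds={0,3}  new={1,3}  old={}  +wl: 
  step 4. node 3  ⊔preds={}  new={0}  old={}  +wl: 1,2
  step 5. node 4  ⊔preds={0,3}  new={0,3}  old={}  +wl: 0,3
  step 6. node 5  ⊔preds={0,3}  new={0,2}  old={}  +wl: 
  step 7. node 6  ⊔preds={}  new={0,1,2,3}  old={1,3}  +wl: 
  step 8. node 1  ⊔preds={0,3}  new={0,3}  stable
  step 9. node 2  ⊔preds={0,3}  new={1,3}  stable
  step 10. node 0  ⊔preds={0,1,2,3}  new={0,2,3}  old={3}  +wl: 1,5
  step 11. node 3  ⊔preds={0,2,3}  new={0}  stable
  step 12. node 1  ⊔preds={0,2,3}  new={0,2,3}  old={0,3}  +wl: 2,4
  step 13. node 5  ⊔preds={0,2,3}  new={0,2}  stable
  step 14. node 2  ⊔preds={0,2,3}  new={1,3}  stable
  step 15. node 4  ⊔preds={0,2,3}  new={0,3}  stable

Least fixpoint reached:
  node 0: {0,2,3}
  node 1: {0,2,3}
  node 2: {1,3}
  node 3: {0}
  node 4: {0,3}
  node 5: {0,2}
  node 6: {0,1,2,3}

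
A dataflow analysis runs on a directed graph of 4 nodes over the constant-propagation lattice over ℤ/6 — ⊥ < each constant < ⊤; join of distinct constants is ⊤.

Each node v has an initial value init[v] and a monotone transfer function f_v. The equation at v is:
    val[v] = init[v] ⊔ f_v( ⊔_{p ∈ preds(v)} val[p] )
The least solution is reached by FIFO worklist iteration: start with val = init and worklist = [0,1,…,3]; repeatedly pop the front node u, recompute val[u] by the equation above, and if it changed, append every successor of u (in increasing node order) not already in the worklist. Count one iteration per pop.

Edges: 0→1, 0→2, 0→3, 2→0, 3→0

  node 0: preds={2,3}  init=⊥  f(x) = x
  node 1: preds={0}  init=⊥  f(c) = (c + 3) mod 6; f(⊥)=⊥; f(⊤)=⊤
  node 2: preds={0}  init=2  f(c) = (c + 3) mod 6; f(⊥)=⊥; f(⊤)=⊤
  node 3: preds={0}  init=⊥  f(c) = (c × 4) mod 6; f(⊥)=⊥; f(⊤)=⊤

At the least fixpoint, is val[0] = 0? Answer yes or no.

no

Iteration log — 9 steps:
  step 1. node 0  ⊔preds=2  new=2  old=⊥  +wl: 
  step 2. node 1  ⊔preds=2  new=5  old=⊥  +wl: 
  step 3. node 2  ⊔preds=2  new=⊤  old=2  +wl: 0
  step 4. node 3  ⊔preds=2  new=2  old=⊥  +wl: 
  step 5. node 0  ⊔preds=⊤  new=⊤  old=2  +wl: 1,2,3
  step 6. node 1  ⊔preds=⊤  new=⊤  old=5  +wl: 
  step 7. node 2  ⊔preds=⊤  new=⊤  stable
  step 8. node 3  ⊔preds=⊤  new=⊤  old=2  +wl: 0
  step 9. node 0  ⊔preds=⊤  new=⊤  stable

Least fixpoint reached:
  node 0: ⊤
  node 1: ⊤
  node 2: ⊤
  node 3: ⊤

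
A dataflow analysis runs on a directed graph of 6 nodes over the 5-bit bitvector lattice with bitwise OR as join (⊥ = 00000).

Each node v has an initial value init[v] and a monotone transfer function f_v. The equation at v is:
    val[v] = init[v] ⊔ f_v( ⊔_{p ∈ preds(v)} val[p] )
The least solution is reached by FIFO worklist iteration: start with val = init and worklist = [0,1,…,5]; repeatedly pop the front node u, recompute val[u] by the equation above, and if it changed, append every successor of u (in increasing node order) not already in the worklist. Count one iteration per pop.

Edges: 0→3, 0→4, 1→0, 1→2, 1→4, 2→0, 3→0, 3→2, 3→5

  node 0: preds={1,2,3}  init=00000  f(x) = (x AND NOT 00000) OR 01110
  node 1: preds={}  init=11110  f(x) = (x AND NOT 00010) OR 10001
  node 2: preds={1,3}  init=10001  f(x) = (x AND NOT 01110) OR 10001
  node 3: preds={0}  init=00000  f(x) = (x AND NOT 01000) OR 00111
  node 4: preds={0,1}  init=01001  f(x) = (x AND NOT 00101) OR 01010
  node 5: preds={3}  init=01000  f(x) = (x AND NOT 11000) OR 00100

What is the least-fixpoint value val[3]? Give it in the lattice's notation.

10111

Worklist (8 pops):
  #1 pop 0: in=11111 → 11111 (was 00000); enqueue []
  #2 pop 1: in=00000 → 11111 (was 11110); enqueue [0]
  #3 pop 2: in=11111 → 10001 (no change)
  #4 pop 3: in=11111 → 10111 (was 00000); enqueue [2]
  #5 pop 4: in=11111 → 11011 (was 01001); enqueue []
  #6 pop 5: in=10111 → 01111 (was 01000); enqueue []
  #7 pop 0: in=11111 → 11111 (no change)
  #8 pop 2: in=11111 → 10001 (no change)

Fixpoint:
  val[0] = 11111
  val[1] = 11111
  val[2] = 10001
  val[3] = 10111
  val[4] = 11011
  val[5] = 01111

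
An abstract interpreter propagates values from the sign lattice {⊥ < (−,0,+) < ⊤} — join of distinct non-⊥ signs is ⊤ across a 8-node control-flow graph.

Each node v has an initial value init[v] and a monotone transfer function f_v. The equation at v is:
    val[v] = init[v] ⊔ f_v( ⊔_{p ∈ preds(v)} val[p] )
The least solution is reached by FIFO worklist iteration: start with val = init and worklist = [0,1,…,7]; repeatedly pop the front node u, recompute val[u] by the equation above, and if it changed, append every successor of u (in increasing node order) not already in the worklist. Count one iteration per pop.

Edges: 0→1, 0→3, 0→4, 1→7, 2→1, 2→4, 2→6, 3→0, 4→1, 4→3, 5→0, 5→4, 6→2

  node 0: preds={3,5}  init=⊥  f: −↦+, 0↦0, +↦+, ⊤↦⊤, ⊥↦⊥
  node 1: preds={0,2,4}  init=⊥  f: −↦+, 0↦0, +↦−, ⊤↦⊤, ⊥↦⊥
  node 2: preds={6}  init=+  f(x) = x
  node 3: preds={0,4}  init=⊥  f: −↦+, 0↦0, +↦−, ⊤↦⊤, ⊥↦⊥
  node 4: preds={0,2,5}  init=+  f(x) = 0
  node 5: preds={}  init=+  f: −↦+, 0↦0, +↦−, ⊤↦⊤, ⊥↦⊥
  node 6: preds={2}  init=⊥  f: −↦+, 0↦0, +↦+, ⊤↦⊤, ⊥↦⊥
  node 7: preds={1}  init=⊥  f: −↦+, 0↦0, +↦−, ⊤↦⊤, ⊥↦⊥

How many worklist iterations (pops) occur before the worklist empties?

Trace (15 dequeues):
  [1] u=0 | in + | out + | prev ⊥ | push {}
  [2] u=1 | in + | out − | prev ⊥ | push {}
  [3] u=2 | in ⊥ | out + | ==
  [4] u=3 | in + | out − | prev ⊥ | push {0}
  [5] u=4 | in + | out ⊤ | prev + | push {1,3}
  [6] u=5 | in ⊥ | out + | ==
  [7] u=6 | in + | out + | prev ⊥ | push {2}
  [8] u=7 | in − | out + | prev ⊥ | push {}
  [9] u=0 | in ⊤ | out ⊤ | prev + | push {4}
  [10] u=1 | in ⊤ | out ⊤ | prev − | push {7}
  [11] u=3 | in ⊤ | out ⊤ | prev − | push {0}
  [12] u=2 | in + | out + | ==
  [13] u=4 | in ⊤ | out ⊤ | ==
  [14] u=7 | in ⊤ | out ⊤ | prev + | push {}
  [15] u=0 | in ⊤ | out ⊤ | ==

Converged values:
  [0] ⊤
  [1] ⊤
  [2] +
  [3] ⊤
  [4] ⊤
  [5] +
  [6] +
  [7] ⊤

15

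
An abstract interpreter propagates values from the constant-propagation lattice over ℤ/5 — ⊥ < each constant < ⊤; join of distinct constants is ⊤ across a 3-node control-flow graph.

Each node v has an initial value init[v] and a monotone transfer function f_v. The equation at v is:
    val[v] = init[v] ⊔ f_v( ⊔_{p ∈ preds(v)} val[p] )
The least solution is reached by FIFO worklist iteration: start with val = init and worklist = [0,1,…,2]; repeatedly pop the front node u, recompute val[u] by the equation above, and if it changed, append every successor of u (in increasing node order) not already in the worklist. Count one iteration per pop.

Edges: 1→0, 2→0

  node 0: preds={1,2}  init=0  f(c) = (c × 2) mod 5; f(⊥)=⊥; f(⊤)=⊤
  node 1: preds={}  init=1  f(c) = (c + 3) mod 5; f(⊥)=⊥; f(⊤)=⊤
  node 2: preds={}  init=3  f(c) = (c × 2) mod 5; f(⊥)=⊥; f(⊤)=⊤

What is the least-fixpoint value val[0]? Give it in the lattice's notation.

⊤

Trace (3 dequeues):
  [1] u=0 | in ⊤ | out ⊤ | prev 0 | push {}
  [2] u=1 | in ⊥ | out 1 | ==
  [3] u=2 | in ⊥ | out 3 | ==

Converged values:
  [0] ⊤
  [1] 1
  [2] 3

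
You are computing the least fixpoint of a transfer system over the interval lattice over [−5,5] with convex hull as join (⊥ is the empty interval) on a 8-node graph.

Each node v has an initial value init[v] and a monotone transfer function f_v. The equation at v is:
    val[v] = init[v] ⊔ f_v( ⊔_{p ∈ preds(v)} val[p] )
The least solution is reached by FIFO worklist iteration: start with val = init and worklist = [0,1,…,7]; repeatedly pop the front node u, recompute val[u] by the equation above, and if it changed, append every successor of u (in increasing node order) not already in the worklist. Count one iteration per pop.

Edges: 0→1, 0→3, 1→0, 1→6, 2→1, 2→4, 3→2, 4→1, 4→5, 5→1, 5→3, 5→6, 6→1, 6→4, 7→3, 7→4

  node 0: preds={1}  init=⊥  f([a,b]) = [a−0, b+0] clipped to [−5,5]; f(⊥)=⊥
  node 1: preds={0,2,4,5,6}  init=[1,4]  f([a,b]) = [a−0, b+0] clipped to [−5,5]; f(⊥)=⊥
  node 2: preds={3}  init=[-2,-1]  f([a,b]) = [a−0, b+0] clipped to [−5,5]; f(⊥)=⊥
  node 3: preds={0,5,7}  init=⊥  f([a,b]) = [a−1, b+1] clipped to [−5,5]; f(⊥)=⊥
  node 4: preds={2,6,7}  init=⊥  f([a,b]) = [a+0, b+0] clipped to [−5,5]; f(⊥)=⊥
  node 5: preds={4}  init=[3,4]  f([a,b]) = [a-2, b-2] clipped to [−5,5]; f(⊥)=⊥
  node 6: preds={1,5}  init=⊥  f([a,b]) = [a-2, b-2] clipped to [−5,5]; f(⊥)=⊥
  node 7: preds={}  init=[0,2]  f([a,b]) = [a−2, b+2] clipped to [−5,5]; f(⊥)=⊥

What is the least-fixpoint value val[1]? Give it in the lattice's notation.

Iteration log — 22 steps:
  step 1. node 0  ⊔preds=[1,4]  new=[1,4]  old=⊥  +wl: 
  step 2. node 1  ⊔preds=[-2,4]  new=[-2,4]  old=[1,4]  +wl: 0
  step 3. node 2  ⊔preds=⊥  new=[-2,-1]  stable
  step 4. node 3  ⊔preds=[0,4]  new=[-1,5]  old=⊥  +wl: 2
  step 5. node 4  ⊔preds=[-2,2]  new=[-2,2]  old=⊥  +wl: 1
  step 6. node 5  ⊔preds=[-2,2]  new=[-4,4]  old=[3,4]  +wl: 3
  step 7. node 6  ⊔preds=[-4,4]  new=[-5,2]  old=⊥  +wl: 4
  step 8. node 7  ⊔preds=⊥  new=[0,2]  stable
  step 9. node 0  ⊔preds=[-2,4]  new=[-2,4]  old=[1,4]  +wl: 
  step 10. node 2  ⊔preds=[-1,5]  new=[-2,5]  old=[-2,-1]  +wl: 
  step 11. node 1  ⊔preds=[-5,5]  new=[-5,5]  old=[-2,4]  +wl: 0,6
  step 12. node 3  ⊔preds=[-4,4]  new=[-5,5]  old=[-1,5]  +wl: 2
  step 13. node 4  ⊔preds=[-5,5]  new=[-5,5]  old=[-2,2]  +wl: 1,5
  step 14. node 0  ⊔preds=[-5,5]  new=[-5,5]  old=[-2,4]  +wl: 3
  step 15. node 6  ⊔preds=[-5,5]  new=[-5,3]  old=[-5,2]  +wl: 4
  step 16. node 2  ⊔preds=[-5,5]  new=[-5,5]  old=[-2,5]  +wl: 
  step 17. node 1  ⊔preds=[-5,5]  new=[-5,5]  stable
  step 18. node 5  ⊔preds=[-5,5]  new=[-5,4]  old=[-4,4]  +wl: 1,6
  step 19. node 3  ⊔preds=[-5,5]  new=[-5,5]  stable
  step 20. node 4  ⊔preds=[-5,5]  new=[-5,5]  stable
  step 21. node 1  ⊔preds=[-5,5]  new=[-5,5]  stable
  step 22. node 6  ⊔preds=[-5,5]  new=[-5,3]  stable

Least fixpoint reached:
  node 0: [-5,5]
  node 1: [-5,5]
  node 2: [-5,5]
  node 3: [-5,5]
  node 4: [-5,5]
  node 5: [-5,4]
  node 6: [-5,3]
  node 7: [0,2]

[-5,5]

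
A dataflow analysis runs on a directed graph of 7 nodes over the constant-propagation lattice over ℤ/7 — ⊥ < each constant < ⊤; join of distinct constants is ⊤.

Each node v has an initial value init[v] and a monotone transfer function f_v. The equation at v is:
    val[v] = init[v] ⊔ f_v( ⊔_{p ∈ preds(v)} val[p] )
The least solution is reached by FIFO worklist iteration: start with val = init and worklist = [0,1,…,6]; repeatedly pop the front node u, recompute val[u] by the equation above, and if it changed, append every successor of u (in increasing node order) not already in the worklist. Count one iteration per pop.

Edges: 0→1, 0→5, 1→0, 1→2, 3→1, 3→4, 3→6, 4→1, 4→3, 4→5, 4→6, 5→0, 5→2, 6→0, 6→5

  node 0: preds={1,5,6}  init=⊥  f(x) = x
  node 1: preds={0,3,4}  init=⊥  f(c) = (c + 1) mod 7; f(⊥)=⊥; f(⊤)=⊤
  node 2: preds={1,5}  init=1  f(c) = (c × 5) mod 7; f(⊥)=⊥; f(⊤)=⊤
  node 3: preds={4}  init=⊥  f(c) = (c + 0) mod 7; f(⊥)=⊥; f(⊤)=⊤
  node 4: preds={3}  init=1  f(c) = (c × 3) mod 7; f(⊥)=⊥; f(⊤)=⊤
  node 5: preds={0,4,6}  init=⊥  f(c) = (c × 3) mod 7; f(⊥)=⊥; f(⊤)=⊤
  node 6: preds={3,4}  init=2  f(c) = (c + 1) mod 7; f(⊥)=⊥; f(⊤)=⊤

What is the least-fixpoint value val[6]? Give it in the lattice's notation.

Worklist (15 pops):
  #1 pop 0: in=2 → 2 (was ⊥); enqueue []
  #2 pop 1: in=⊤ → ⊤ (was ⊥); enqueue [0]
  #3 pop 2: in=⊤ → ⊤ (was 1); enqueue []
  #4 pop 3: in=1 → 1 (was ⊥); enqueue [1]
  #5 pop 4: in=1 → ⊤ (was 1); enqueue [3]
  #6 pop 5: in=⊤ → ⊤ (was ⊥); enqueue [2]
  #7 pop 6: in=⊤ → ⊤ (was 2); enqueue [5]
  #8 pop 0: in=⊤ → ⊤ (was 2); enqueue []
  #9 pop 1: in=⊤ → ⊤ (no change)
  #10 pop 3: in=⊤ → ⊤ (was 1); enqueue [1,4,6]
  #11 pop 2: in=⊤ → ⊤ (no change)
  #12 pop 5: in=⊤ → ⊤ (no change)
  #13 pop 1: in=⊤ → ⊤ (no change)
  #14 pop 4: in=⊤ → ⊤ (no change)
  #15 pop 6: in=⊤ → ⊤ (no change)

Fixpoint:
  val[0] = ⊤
  val[1] = ⊤
  val[2] = ⊤
  val[3] = ⊤
  val[4] = ⊤
  val[5] = ⊤
  val[6] = ⊤

⊤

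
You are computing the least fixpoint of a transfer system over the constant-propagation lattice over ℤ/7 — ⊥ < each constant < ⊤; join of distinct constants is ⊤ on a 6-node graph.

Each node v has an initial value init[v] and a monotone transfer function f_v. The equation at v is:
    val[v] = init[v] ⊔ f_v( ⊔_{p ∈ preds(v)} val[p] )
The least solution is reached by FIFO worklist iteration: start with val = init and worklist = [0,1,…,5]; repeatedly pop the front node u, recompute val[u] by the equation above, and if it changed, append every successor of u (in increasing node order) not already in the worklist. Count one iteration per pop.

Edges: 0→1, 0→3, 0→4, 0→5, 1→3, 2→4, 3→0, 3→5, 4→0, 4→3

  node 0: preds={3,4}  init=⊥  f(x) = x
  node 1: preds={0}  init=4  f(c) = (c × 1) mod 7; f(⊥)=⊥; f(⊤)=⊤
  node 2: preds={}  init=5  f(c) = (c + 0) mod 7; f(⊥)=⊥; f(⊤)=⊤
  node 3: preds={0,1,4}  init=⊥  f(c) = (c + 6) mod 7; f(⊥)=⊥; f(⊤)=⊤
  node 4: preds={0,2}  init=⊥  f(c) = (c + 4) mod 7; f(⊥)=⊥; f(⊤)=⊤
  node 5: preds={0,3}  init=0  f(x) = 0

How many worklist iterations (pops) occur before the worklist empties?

13

Trace (13 dequeues):
  [1] u=0 | in ⊥ | out ⊥ | ==
  [2] u=1 | in ⊥ | out 4 | ==
  [3] u=2 | in ⊥ | out 5 | ==
  [4] u=3 | in 4 | out 3 | prev ⊥ | push {0}
  [5] u=4 | in 5 | out 2 | prev ⊥ | push {3}
  [6] u=5 | in 3 | out 0 | ==
  [7] u=0 | in ⊤ | out ⊤ | prev ⊥ | push {1,4,5}
  [8] u=3 | in ⊤ | out ⊤ | prev 3 | push {0}
  [9] u=1 | in ⊤ | out ⊤ | prev 4 | push {3}
  [10] u=4 | in ⊤ | out ⊤ | prev 2 | push {}
  [11] u=5 | in ⊤ | out 0 | ==
  [12] u=0 | in ⊤ | out ⊤ | ==
  [13] u=3 | in ⊤ | out ⊤ | ==

Converged values:
  [0] ⊤
  [1] ⊤
  [2] 5
  [3] ⊤
  [4] ⊤
  [5] 0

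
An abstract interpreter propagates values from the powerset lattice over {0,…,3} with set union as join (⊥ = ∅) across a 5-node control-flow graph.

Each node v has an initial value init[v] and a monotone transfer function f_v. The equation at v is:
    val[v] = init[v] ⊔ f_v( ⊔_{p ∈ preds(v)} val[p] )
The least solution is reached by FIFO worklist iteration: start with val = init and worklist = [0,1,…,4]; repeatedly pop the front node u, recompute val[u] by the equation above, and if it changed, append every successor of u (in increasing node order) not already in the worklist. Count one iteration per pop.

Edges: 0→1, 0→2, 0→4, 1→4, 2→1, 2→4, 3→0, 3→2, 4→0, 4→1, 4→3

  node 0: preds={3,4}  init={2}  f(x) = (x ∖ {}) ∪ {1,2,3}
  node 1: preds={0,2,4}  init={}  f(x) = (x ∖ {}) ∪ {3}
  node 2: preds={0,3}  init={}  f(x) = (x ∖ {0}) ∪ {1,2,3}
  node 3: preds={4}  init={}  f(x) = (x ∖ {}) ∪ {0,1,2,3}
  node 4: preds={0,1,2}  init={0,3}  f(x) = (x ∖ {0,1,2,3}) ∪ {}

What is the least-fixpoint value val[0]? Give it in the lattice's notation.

{0,1,2,3}

Iteration log — 8 steps:
  step 1. node 0  ⊔preds={0,3}  new={0,1,2,3}  old={2}  +wl: 
  step 2. node 1  ⊔preds={0,1,2,3}  new={0,1,2,3}  old={}  +wl: 
  step 3. node 2  ⊔preds={0,1,2,3}  new={1,2,3}  old={}  +wl: 1
  step 4. node 3  ⊔preds={0,3}  new={0,1,2,3}  old={}  +wl: 0,2
  step 5. node 4  ⊔preds={0,1,2,3}  new={0,3}  stable
  step 6. node 1  ⊔preds={0,1,2,3}  new={0,1,2,3}  stable
  step 7. node 0  ⊔preds={0,1,2,3}  new={0,1,2,3}  stable
  step 8. node 2  ⊔preds={0,1,2,3}  new={1,2,3}  stable

Least fixpoint reached:
  node 0: {0,1,2,3}
  node 1: {0,1,2,3}
  node 2: {1,2,3}
  node 3: {0,1,2,3}
  node 4: {0,3}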